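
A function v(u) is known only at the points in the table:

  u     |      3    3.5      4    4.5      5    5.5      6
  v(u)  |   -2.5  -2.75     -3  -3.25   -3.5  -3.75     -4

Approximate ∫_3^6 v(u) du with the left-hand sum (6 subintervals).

Δu = 0.5.
Sum = 0.5·[(-2.5) + (-2.75) + (-3) + (-3.25) + (-3.5) + (-3.75)] = -9.375.

-9.375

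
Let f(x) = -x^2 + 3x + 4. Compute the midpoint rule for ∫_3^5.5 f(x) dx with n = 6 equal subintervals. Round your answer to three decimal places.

-4.547

Δx = (5.5 − 3)/6 = 5/12.
Midpoints: 77/24, 3.625, 97/24, 107/24, 4.875, 127/24.
f(77/24) = 1919/576, f(3.625) = 1.734375, f(97/24) = -121/576, f(107/24) = -1441/576, f(4.875) = -5.140625, f(127/24) = -4681/576.
Sum = Δx · [f(77/24) + f(3.625) + f(97/24) + ...].
Sum ≈ -4.547.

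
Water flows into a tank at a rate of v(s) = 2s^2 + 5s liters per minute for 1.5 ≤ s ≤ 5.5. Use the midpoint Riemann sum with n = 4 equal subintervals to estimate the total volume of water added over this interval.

Δs = (5.5 − 1.5)/4 = 1.
Midpoints: 2, 3, 4, 5.
v(2) = 18, v(3) = 33, v(4) = 52, v(5) = 75.
Sum = Δs · [v(2) + v(3) + v(4) + v(5)].
Sum = 178.

178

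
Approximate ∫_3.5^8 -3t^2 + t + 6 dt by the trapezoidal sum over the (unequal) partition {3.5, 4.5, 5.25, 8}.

-427.359375

Subinterval widths: 1, 0.75, 2.75.
f(3.5) = -27.25, f(4.5) = -50.25, f(5.25) = -71.4375, f(8) = -178.
On each subinterval the trapezoid contributes (Δt_i/2)·[f(t_{i-1}) + f(t_i)].
Sum = -427.359375.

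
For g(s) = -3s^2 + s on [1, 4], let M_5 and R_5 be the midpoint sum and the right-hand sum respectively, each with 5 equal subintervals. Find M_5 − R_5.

M_5 = -55.23.
R_5 = -68.64.
M_5 − R_5 = 13.41.

13.41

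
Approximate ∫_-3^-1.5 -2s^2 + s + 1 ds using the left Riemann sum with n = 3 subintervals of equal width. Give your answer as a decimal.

-21.5

Δs = (-1.5 − (-3))/3 = 0.5.
Left endpoints: -3, -2.5, -2.
f(-3) = -20, f(-2.5) = -14, f(-2) = -9.
Sum = Δs · [f(-3) + f(-2.5) + f(-2)].
Sum = -21.5.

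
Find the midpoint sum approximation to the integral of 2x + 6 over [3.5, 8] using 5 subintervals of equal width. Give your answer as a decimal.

78.75

Δx = (8 − 3.5)/5 = 0.9.
Midpoints: 3.95, 4.85, 5.75, 6.65, 7.55.
f(3.95) = 13.9, f(4.85) = 15.7, f(5.75) = 17.5, f(6.65) = 19.3, f(7.55) = 21.1.
Sum = Δx · [f(3.95) + f(4.85) + f(5.75) + f(6.65) + f(7.55)].
Sum = 78.75.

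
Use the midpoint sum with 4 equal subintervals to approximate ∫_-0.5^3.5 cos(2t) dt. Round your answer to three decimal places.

0.890

Δt = (3.5 − (-0.5))/4 = 1.
Midpoints: 0, 1, 2, 3.
f(0) ≈ 1.000, f(1) ≈ -0.416, f(2) ≈ -0.654, f(3) ≈ 0.960.
Sum = Δt · [f(0) + f(1) + f(2) + f(3)].
Sum ≈ 0.890.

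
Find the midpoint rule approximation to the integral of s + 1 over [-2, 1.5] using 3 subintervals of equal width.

2.625

Δs = (1.5 − (-2))/3 = 7/6.
Midpoints: -17/12, -0.25, 11/12.
f(-17/12) = -5/12, f(-0.25) = 0.75, f(11/12) = 23/12.
Sum = Δs · [f(-17/12) + f(-0.25) + f(11/12)].
Sum = 2.625.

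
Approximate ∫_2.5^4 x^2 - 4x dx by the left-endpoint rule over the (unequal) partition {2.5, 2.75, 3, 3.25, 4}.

-4.375

Subinterval widths: 0.25, 0.25, 0.25, 0.75.
Left endpoints: 2.5, 2.75, 3, 3.25.
f(2.5) = -3.75, f(2.75) = -3.4375, f(3) = -3, f(3.25) = -2.4375.
Sum = Σ Δx_i · f(x_i).
Sum = -4.375.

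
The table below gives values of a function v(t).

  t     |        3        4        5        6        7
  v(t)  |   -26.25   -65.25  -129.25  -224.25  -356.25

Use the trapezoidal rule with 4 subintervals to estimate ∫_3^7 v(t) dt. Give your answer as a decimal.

-610

Δt = 1.
T_4 = (1/2)·[(-26.25) + 2·(-65.25) + 2·(-129.25) + 2·(-224.25) + (-356.25)] = -610.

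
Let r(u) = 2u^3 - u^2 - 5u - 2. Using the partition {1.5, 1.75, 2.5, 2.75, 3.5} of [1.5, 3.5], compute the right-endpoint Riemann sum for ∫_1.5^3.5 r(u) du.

52.171875

Subinterval widths: 0.25, 0.75, 0.25, 0.75.
Right endpoints: 1.75, 2.5, 2.75, 3.5.
r(1.75) = -3.09375, r(2.5) = 10.5, r(2.75) = 18.28125, r(3.5) = 54.
Sum = Σ Δu_i · r(u_i).
Sum = 52.171875.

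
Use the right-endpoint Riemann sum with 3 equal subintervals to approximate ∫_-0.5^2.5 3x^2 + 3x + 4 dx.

51.75

Δx = (2.5 − (-0.5))/3 = 1.
Right endpoints: 0.5, 1.5, 2.5.
f(0.5) = 6.25, f(1.5) = 15.25, f(2.5) = 30.25.
Sum = Δx · [f(0.5) + f(1.5) + f(2.5)].
Sum = 51.75.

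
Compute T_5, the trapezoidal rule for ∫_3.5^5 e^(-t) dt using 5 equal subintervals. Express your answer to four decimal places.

0.0236

Δt = (5 − 3.5)/5 = 0.3.
f(3.5) ≈ 0.0302, f(3.8) ≈ 0.0224, f(4.1) ≈ 0.0166, f(4.4) ≈ 0.0123, f(4.7) ≈ 0.0091, f(5) ≈ 0.0067.
T_5 = (Δt/2)·[f(t_0) + 2f(t_1) + ... + 2f(t_{4}) + f(t_5)].
Sum ≈ 0.0236.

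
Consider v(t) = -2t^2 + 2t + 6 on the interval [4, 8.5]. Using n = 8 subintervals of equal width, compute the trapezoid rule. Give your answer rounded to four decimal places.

Δt = (8.5 − 4)/8 = 0.5625.
v(4) = -18, v(4.5625) = -26.5078125, v(5.125) = -36.28125, v(5.6875) = -47.3203125, v(6.25) = -59.625, v(6.8125) = -73.1953125, v(7.375) = -88.03125, v(7.9375) = -104.1328125, v(8.5) = -121.5.
T_8 = (Δt/2)·[v(t_0) + 2v(t_1) + ... + 2v(t_{7}) + v(t_8)].
Sum ≈ -283.9746.

-283.9746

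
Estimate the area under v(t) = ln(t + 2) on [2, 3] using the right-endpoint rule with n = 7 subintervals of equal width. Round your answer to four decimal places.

1.5179

Δt = (3 − 2)/7 = 1/7.
Right endpoints: 15/7, 16/7, 17/7, 18/7, 19/7, 20/7, 3.
v(15/7) ≈ 1.4214, v(16/7) ≈ 1.4553, v(17/7) ≈ 1.4881, v(18/7) ≈ 1.5198, v(19/7) ≈ 1.5506, v(20/7) ≈ 1.5805, v(3) ≈ 1.6094.
Sum = Δt · [v(15/7) + v(16/7) + v(17/7) + ...].
Sum ≈ 1.5179.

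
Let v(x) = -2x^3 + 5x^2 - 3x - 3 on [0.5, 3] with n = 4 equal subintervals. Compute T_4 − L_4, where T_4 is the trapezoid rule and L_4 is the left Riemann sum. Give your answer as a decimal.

-5.46875

T_4 ≈ -17.1972656.
L_4 ≈ -11.7285156.
T_4 − L_4 = -5.46875.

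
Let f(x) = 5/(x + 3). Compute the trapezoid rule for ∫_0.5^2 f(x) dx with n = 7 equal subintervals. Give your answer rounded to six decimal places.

1.784171

Δx = (2 − 0.5)/7 = 3/14.
f(0.5) = 10/7, f(5/7) = 35/26, f(13/14) = 14/11, f(8/7) = 35/29, f(19/14) = 70/61, f(11/7) = 1.09375, f(25/14) = 70/67, f(2) = 1.
T_7 = (Δx/2)·[f(x_0) + 2f(x_1) + ... + 2f(x_{6}) + f(x_7)].
Sum ≈ 1.784171.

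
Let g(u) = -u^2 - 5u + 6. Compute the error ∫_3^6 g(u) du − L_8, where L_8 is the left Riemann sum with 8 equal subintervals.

Exact integral: ∫_3^6 g(u) du = -112.5.
L_8 = -104.6953125.
Error = -112.5 − (-104.6953125) = -7.8046875.

-7.8046875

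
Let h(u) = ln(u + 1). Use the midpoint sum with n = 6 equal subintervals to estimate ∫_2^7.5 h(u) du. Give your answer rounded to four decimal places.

Δu = (7.5 − 2)/6 = 11/12.
Midpoints: 59/24, 3.375, 103/24, 125/24, 6.125, 169/24.
h(59/24) ≈ 1.2408, h(3.375) ≈ 1.4759, h(103/24) ≈ 1.6661, h(125/24) ≈ 1.8259, h(6.125) ≈ 1.9636, h(169/24) ≈ 2.0846.
Sum = Δu · [h(59/24) + h(3.375) + h(103/24) + ...].
Sum ≈ 9.4022.

9.4022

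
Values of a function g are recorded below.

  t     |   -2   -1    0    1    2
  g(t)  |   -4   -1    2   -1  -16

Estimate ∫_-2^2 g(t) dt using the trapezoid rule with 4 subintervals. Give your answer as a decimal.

Δt = 1.
T_4 = (1/2)·[(-4) + 2·(-1) + 2·2 + 2·(-1) + (-16)] = -10.

-10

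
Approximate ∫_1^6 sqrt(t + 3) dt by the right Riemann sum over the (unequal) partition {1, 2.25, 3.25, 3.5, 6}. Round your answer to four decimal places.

13.5015

Subinterval widths: 1.25, 1, 0.25, 2.5.
Right endpoints: 2.25, 3.25, 3.5, 6.
f(2.25) ≈ 2.2913, f(3.25) ≈ 2.5000, f(3.5) ≈ 2.5495, f(6) ≈ 3.0000.
Sum = Σ Δt_i · f(t_i).
Sum ≈ 13.5015.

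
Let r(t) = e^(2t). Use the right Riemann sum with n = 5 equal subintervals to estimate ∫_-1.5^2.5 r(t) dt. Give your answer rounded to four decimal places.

148.7159

Δt = (2.5 − (-1.5))/5 = 0.8.
Right endpoints: -0.7, 0.1, 0.9, 1.7, 2.5.
r(-0.7) ≈ 0.2466, r(0.1) ≈ 1.2214, r(0.9) ≈ 6.0496, r(1.7) ≈ 29.9641, r(2.5) ≈ 148.4132.
Sum = Δt · [r(-0.7) + r(0.1) + r(0.9) + r(1.7) + r(2.5)].
Sum ≈ 148.7159.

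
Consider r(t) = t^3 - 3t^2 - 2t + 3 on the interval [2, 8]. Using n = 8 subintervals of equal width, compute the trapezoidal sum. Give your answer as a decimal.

480.75

Δt = (8 − 2)/8 = 0.75.
r(2) = -5, r(2.75) = -4.390625, r(3.5) = 2.125, r(4.25) = 17.078125, r(5) = 43, r(5.75) = 82.421875, r(6.5) = 137.875, r(7.25) = 211.890625, r(8) = 307.
T_8 = (Δt/2)·[r(t_0) + 2r(t_1) + ... + 2r(t_{7}) + r(t_8)].
Sum = 480.75.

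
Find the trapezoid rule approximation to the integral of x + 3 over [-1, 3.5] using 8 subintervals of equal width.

Δx = (3.5 − (-1))/8 = 0.5625.
f(-1) = 2, f(-0.4375) = 2.5625, f(0.125) = 3.125, f(0.6875) = 3.6875, f(1.25) = 4.25, f(1.8125) = 4.8125, f(2.375) = 5.375, f(2.9375) = 5.9375, f(3.5) = 6.5.
T_8 = (Δx/2)·[f(x_0) + 2f(x_1) + ... + 2f(x_{7}) + f(x_8)].
Sum = 19.125.

19.125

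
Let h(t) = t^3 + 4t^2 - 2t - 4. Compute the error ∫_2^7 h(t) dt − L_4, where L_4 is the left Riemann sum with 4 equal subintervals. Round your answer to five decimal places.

292.83854

Exact integral: ∫_2^7 h(t) dt ≈ 977.9166667.
L_4 = 685.078125.
Error ≈ 977.9166667 − 685.078125 ≈ 292.83854.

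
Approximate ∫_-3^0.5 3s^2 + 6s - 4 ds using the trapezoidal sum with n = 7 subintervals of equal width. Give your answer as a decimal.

-12.6875

Δs = (0.5 − (-3))/7 = 0.5.
f(-3) = 5, f(-2.5) = -0.25, f(-2) = -4, f(-1.5) = -6.25, f(-1) = -7, f(-0.5) = -6.25, f(0) = -4, f(0.5) = -0.25.
T_7 = (Δs/2)·[f(s_0) + 2f(s_1) + ... + 2f(s_{6}) + f(s_7)].
Sum = -12.6875.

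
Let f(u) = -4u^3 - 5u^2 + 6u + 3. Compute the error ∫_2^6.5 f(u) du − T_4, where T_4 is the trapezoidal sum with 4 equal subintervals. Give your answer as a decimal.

53.15625

Exact integral: ∫_2^6.5 f(u) du = -2085.1875.
T_4 = -2138.34375.
Error = -2085.1875 − (-2138.34375) = 53.15625.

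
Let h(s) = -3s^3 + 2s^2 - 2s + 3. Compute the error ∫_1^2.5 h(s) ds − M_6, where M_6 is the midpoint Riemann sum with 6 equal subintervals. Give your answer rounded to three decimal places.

Exact integral: ∫_1^2.5 h(s) ds = -19.546875.
M_6 ≈ -19.43945.
Error ≈ -19.546875 − (-19.43945) ≈ -0.107.

-0.107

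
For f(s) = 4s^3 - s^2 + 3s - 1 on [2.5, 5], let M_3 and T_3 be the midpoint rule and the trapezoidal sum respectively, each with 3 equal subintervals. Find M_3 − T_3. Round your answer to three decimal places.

-19.097

M_3 ≈ 568.73843.
T_3 ≈ 587.83565.
M_3 − T_3 ≈ -19.097.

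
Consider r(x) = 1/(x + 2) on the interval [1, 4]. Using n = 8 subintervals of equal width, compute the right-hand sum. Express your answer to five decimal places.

Δx = (4 − 1)/8 = 0.375.
Right endpoints: 1.375, 1.75, 2.125, 2.5, 2.875, 3.25, 3.625, 4.
r(1.375) = 8/27, r(1.75) = 4/15, r(2.125) = 8/33, r(2.5) = 2/9, r(2.875) = 8/39, r(3.25) = 4/21, r(3.625) = 8/45, r(4) = 1/6.
Sum = Δx · [r(1.375) + r(1.75) + r(2.125) + ...].
Sum ≈ 0.66287.

0.66287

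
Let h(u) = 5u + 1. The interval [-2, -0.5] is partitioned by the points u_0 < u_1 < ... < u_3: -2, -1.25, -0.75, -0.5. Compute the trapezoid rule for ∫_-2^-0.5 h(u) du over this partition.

Subinterval widths: 0.75, 0.5, 0.25.
h(-2) = -9, h(-1.25) = -5.25, h(-0.75) = -2.75, h(-0.5) = -1.5.
On each subinterval the trapezoid contributes (Δu_i/2)·[h(u_{i-1}) + h(u_i)].
Sum = -7.875.

-7.875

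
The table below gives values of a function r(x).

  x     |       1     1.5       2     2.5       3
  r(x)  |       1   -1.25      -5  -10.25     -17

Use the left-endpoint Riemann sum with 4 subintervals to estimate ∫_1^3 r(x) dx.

-7.75

Δx = 0.5.
Sum = 0.5·[1 + (-1.25) + (-5) + (-10.25)] = -7.75.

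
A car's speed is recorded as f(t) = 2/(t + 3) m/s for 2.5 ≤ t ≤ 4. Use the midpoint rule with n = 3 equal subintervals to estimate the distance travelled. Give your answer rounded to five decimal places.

Δt = (4 − 2.5)/3 = 0.5.
Midpoints: 2.75, 3.25, 3.75.
f(2.75) = 8/23, f(3.25) = 0.32, f(3.75) = 8/27.
Sum = Δt · [f(2.75) + f(3.25) + f(3.75)].
Sum ≈ 0.48206.

0.48206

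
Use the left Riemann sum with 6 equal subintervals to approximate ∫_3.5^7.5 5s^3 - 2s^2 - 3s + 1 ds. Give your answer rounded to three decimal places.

2878.352

Δs = (7.5 − 3.5)/6 = 2/3.
Left endpoints: 3.5, 25/6, 29/6, 5.5, 37/6, 41/6.
f(3.5) = 180.375, f(25/6) = 68141/216, f(29/6) = 108937/216, f(5.5) = 755.875, f(37/6) = 233057/216, f(41/6) = 320221/216.
Sum = Δs · [f(3.5) + f(25/6) + f(29/6) + ...].
Sum ≈ 2878.352.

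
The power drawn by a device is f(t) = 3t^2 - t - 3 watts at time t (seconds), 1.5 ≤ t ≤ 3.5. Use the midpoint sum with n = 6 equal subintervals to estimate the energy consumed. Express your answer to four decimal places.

Δt = (3.5 − 1.5)/6 = 1/3.
Midpoints: 5/3, 2, 7/3, 8/3, 3, 10/3.
f(5/3) = 11/3, f(2) = 7, f(7/3) = 11, f(8/3) = 47/3, f(3) = 21, f(10/3) = 27.
Sum = Δt · [f(5/3) + f(2) + f(7/3) + ...].
Sum ≈ 28.4444.

28.4444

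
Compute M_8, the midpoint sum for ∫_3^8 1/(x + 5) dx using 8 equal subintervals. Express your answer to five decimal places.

Δx = (8 − 3)/8 = 0.625.
Midpoints: 3.3125, 3.9375, 4.5625, 5.1875, 5.8125, 6.4375, 7.0625, 7.6875.
f(3.3125) = 16/133, f(3.9375) = 16/143, f(4.5625) = 16/153, f(5.1875) = 16/163, f(5.8125) = 16/173, f(6.4375) = 16/183, f(7.0625) = 16/193, f(7.6875) = 16/203.
Sum = Δx · [f(3.3125) + f(3.9375) + f(4.5625) + ...].
Sum ≈ 0.48535.

0.48535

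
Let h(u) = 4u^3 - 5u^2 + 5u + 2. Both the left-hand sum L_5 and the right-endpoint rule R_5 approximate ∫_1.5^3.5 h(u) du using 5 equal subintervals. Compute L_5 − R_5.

L_5 = 85.9.
R_5 = 133.1.
L_5 − R_5 = -47.2.

-47.2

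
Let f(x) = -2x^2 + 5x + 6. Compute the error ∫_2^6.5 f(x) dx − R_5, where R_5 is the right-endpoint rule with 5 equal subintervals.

Exact integral: ∫_2^6.5 f(x) dx = -55.125.
R_5 = -80.64.
Error = -55.125 − (-80.64) = 25.515.

25.515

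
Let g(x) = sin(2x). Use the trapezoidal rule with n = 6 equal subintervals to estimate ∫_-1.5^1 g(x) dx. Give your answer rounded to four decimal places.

-0.2701

Δx = (1 − (-1.5))/6 = 5/12.
g(-1.5) ≈ -0.1411, g(-13/12) ≈ -0.8277, g(-2/3) ≈ -0.9719, g(-0.25) ≈ -0.4794, g(1/6) ≈ 0.3272, g(7/12) ≈ 0.9194, g(1) ≈ 0.9093.
T_6 = (Δx/2)·[g(x_0) + 2g(x_1) + ... + 2g(x_{5}) + g(x_6)].
Sum ≈ -0.2701.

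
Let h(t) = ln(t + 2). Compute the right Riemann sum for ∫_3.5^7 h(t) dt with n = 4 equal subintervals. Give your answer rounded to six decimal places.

7.109861

Δt = (7 − 3.5)/4 = 0.875.
Right endpoints: 4.375, 5.25, 6.125, 7.
h(4.375) ≈ 1.852384, h(5.25) ≈ 1.981001, h(6.125) ≈ 2.094946, h(7) ≈ 2.197225.
Sum = Δt · [h(4.375) + h(5.25) + h(6.125) + h(7)].
Sum ≈ 7.109861.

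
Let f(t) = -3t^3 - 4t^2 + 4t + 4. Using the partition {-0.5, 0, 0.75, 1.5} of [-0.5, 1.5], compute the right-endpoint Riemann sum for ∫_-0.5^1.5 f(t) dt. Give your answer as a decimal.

Subinterval widths: 0.5, 0.75, 0.75.
Right endpoints: 0, 0.75, 1.5.
f(0) = 4, f(0.75) = 3.484375, f(1.5) = -9.125.
Sum = Σ Δt_i · f(t_i).
Sum = -2.23046875.

-2.23046875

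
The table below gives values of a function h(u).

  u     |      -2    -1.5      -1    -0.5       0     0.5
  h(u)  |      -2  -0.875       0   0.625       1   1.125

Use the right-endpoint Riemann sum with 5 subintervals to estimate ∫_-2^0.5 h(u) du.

Δu = 0.5.
Sum = 0.5·[(-0.875) + 0 + 0.625 + 1 + 1.125] = 0.9375.

0.9375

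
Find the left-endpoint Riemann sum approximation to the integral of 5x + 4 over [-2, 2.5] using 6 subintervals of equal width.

15.1875

Δx = (2.5 − (-2))/6 = 0.75.
Left endpoints: -2, -1.25, -0.5, 0.25, 1, 1.75.
f(-2) = -6, f(-1.25) = -2.25, f(-0.5) = 1.5, f(0.25) = 5.25, f(1) = 9, f(1.75) = 12.75.
Sum = Δx · [f(-2) + f(-1.25) + f(-0.5) + ...].
Sum = 15.1875.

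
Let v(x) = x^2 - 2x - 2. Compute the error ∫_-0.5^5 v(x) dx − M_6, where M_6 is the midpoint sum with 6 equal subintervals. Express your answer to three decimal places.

0.385

Exact integral: ∫_-0.5^5 v(x) dx ≈ 5.95833.
M_6 ≈ 5.57321.
Error ≈ 5.95833 − 5.57321 ≈ 0.385.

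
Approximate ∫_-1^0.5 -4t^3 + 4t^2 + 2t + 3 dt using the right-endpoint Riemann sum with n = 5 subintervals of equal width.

5.67

Δt = (0.5 − (-1))/5 = 0.3.
Right endpoints: -0.7, -0.4, -0.1, 0.2, 0.5.
f(-0.7) = 4.932, f(-0.4) = 3.096, f(-0.1) = 2.844, f(0.2) = 3.528, f(0.5) = 4.5.
Sum = Δt · [f(-0.7) + f(-0.4) + f(-0.1) + f(0.2) + f(0.5)].
Sum = 5.67.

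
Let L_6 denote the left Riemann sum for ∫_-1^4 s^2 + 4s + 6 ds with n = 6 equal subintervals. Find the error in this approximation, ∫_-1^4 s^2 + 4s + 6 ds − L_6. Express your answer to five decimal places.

Exact integral: ∫_-1^4 f(s) ds ≈ 81.6666667.
L_6 ≈ 67.6620370.
Error ≈ 81.6666667 − 67.6620370 ≈ 14.00463.

14.00463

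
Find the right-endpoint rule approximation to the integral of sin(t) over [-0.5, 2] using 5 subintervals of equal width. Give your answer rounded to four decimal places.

1.6138

Δt = (2 − (-0.5))/5 = 0.5.
Right endpoints: 0, 0.5, 1, 1.5, 2.
f(0) ≈ 0.0000, f(0.5) ≈ 0.4794, f(1) ≈ 0.8415, f(1.5) ≈ 0.9975, f(2) ≈ 0.9093.
Sum = Δt · [f(0) + f(0.5) + f(1) + f(1.5) + f(2)].
Sum ≈ 1.6138.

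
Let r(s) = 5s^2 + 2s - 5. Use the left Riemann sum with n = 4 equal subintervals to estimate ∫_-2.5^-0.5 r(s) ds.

16.75

Δs = (-0.5 − (-2.5))/4 = 0.5.
Left endpoints: -2.5, -2, -1.5, -1.
r(-2.5) = 21.25, r(-2) = 11, r(-1.5) = 3.25, r(-1) = -2.
Sum = Δs · [r(-2.5) + r(-2) + r(-1.5) + r(-1)].
Sum = 16.75.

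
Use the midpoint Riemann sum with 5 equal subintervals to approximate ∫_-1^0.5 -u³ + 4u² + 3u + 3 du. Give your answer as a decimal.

Δu = (0.5 − (-1))/5 = 0.3.
Midpoints: -0.85, -0.55, -0.25, 0.05, 0.35.
f(-0.85) = 3.954125, f(-0.55) = 2.726375, f(-0.25) = 2.515625, f(0.05) = 3.159875, f(0.35) = 4.497125.
Sum = Δu · [f(-0.85) + f(-0.55) + f(-0.25) + f(0.05) + f(0.35)].
Sum = 5.0559375.

5.0559375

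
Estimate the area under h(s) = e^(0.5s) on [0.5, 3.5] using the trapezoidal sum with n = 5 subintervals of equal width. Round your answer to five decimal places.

9.00811

Δs = (3.5 − 0.5)/5 = 0.6.
h(0.5) ≈ 1.28403, h(1.1) ≈ 1.73325, h(1.7) ≈ 2.33965, h(2.3) ≈ 3.15819, h(2.9) ≈ 4.26311, h(3.5) ≈ 5.75460.
T_5 = (Δs/2)·[h(s_0) + 2h(s_1) + ... + 2h(s_{4}) + h(s_5)].
Sum ≈ 9.00811.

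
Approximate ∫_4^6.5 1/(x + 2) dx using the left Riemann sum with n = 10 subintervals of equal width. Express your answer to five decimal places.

0.35451

Δx = (6.5 − 4)/10 = 0.25.
Left endpoints: 4, 4.25, 4.5, 4.75, 5, 5.25, 5.5, 5.75, 6, 6.25.
f(4) = 1/6, f(4.25) = 0.16, f(4.5) = 2/13, f(4.75) = 4/27, f(5) = 1/7, f(5.25) = 4/29, f(5.5) = 2/15, f(5.75) = 4/31, f(6) = 0.125, f(6.25) = 4/33.
Sum = Δx · [f(4) + f(4.25) + f(4.5) + ...].
Sum ≈ 0.35451.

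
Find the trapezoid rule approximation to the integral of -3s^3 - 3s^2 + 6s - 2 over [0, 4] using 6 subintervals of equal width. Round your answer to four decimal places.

-222.2222

Δs = (4 − 0)/6 = 2/3.
f(0) = -2, f(2/3) = -2/9, f(4/3) = -58/9, f(2) = -26, f(8/3) = -578/9, f(10/3) = -1138/9, f(4) = -218.
T_6 = (Δs/2)·[f(s_0) + 2f(s_1) + ... + 2f(s_{5}) + f(s_6)].
Sum ≈ -222.2222.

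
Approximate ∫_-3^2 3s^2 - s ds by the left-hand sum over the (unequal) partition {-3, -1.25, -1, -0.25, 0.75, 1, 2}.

59.65625

Subinterval widths: 1.75, 0.25, 0.75, 1, 0.25, 1.
Left endpoints: -3, -1.25, -1, -0.25, 0.75, 1.
f(-3) = 30, f(-1.25) = 5.9375, f(-1) = 4, f(-0.25) = 0.4375, f(0.75) = 0.9375, f(1) = 2.
Sum = Σ Δs_i · f(s_i).
Sum = 59.65625.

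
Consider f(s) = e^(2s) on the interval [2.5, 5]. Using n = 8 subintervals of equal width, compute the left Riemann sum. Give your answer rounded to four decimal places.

7874.3718

Δs = (5 − 2.5)/8 = 0.3125.
Left endpoints: 2.5, 2.8125, 3.125, 3.4375, 3.75, 4.0625, 4.375, 4.6875.
f(2.5) ≈ 148.4132, f(2.8125) ≈ 277.2723, f(3.125) ≈ 518.0128, f(3.4375) ≈ 967.7754, f(3.75) ≈ 1808.0424, f(4.0625) ≈ 3377.8679, f(4.375) ≈ 6310.6881, f(4.6875) ≈ 11789.9175.
Sum = Δs · [f(2.5) + f(2.8125) + f(3.125) + ...].
Sum ≈ 7874.3718.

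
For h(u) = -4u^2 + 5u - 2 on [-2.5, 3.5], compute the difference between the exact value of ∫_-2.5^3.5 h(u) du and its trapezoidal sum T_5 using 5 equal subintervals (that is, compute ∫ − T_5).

5.76

Exact integral: ∫_-2.5^3.5 h(u) du = -75.
T_5 = -80.76.
Error = -75 − (-80.76) = 5.76.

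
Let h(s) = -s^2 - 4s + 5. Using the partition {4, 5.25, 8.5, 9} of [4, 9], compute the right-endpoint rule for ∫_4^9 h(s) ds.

-439.515625

Subinterval widths: 1.25, 3.25, 0.5.
Right endpoints: 5.25, 8.5, 9.
h(5.25) = -43.5625, h(8.5) = -101.25, h(9) = -112.
Sum = Σ Δs_i · h(s_i).
Sum = -439.515625.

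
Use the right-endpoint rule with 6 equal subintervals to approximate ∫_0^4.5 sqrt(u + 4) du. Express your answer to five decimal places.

11.52733

Δu = (4.5 − 0)/6 = 0.75.
Right endpoints: 0.75, 1.5, 2.25, 3, 3.75, 4.5.
f(0.75) ≈ 2.17945, f(1.5) ≈ 2.34521, f(2.25) ≈ 2.50000, f(3) ≈ 2.64575, f(3.75) ≈ 2.78388, f(4.5) ≈ 2.91548.
Sum = Δu · [f(0.75) + f(1.5) + f(2.25) + ...].
Sum ≈ 11.52733.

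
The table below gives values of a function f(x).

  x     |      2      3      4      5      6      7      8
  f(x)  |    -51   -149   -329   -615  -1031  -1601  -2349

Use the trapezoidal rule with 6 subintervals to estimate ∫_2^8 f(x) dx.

Δx = 1.
T_6 = (1/2)·[(-51) + 2·(-149) + 2·(-329) + 2·(-615) + 2·(-1031) + 2·(-1601) + (-2349)] = -4925.

-4925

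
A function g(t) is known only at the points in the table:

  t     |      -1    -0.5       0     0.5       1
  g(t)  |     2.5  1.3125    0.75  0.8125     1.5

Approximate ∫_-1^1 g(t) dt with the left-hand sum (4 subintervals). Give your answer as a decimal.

Δt = 0.5.
Sum = 0.5·[2.5 + 1.3125 + 0.75 + 0.8125] = 2.6875.

2.6875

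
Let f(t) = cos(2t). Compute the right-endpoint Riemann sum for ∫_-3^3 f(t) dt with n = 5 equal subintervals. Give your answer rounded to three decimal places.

Δt = (3 − (-3))/5 = 1.2.
Right endpoints: -1.8, -0.6, 0.6, 1.8, 3.
f(-1.8) ≈ -0.897, f(-0.6) ≈ 0.362, f(0.6) ≈ 0.362, f(1.8) ≈ -0.897, f(3) ≈ 0.960.
Sum = Δt · [f(-1.8) + f(-0.6) + f(0.6) + f(1.8) + f(3)].
Sum ≈ -0.130.

-0.130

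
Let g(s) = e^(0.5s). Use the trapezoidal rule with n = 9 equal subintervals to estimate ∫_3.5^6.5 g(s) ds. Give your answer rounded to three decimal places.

Δs = (6.5 − 3.5)/9 = 1/3.
g(3.5) ≈ 5.755, g(23/6) ≈ 6.798, g(25/6) ≈ 8.031, g(4.5) ≈ 9.488, g(29/6) ≈ 11.208, g(31/6) ≈ 13.241, g(5.5) ≈ 15.643, g(35/6) ≈ 18.480, g(37/6) ≈ 21.831, g(6.5) ≈ 25.790.
T_9 = (Δs/2)·[g(s_0) + 2g(s_1) + ... + 2g(s_{8}) + g(s_9)].
Sum ≈ 40.164.

40.164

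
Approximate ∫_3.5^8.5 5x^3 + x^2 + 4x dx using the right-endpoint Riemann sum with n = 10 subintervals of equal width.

Δx = (8.5 − 3.5)/10 = 0.5.
Right endpoints: 4, 4.5, 5, 5.5, 6, 6.5, 7, 7.5, 8, 8.5.
f(4) = 352, f(4.5) = 493.875, f(5) = 670, f(5.5) = 884.125, f(6) = 1140, f(6.5) = 1441.375, f(7) = 1792, f(7.5) = 2195.625, f(8) = 2656, f(8.5) = 3176.875.
Sum = Δx · [f(4) + f(4.5) + f(5) + ...].
Sum = 7400.9375.

7400.9375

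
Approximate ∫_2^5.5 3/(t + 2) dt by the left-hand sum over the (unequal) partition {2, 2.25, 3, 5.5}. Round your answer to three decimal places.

2.217

Subinterval widths: 0.25, 0.75, 2.5.
Left endpoints: 2, 2.25, 3.
f(2) = 0.75, f(2.25) = 12/17, f(3) = 0.6.
Sum = Σ Δt_i · f(t_i).
Sum ≈ 2.217.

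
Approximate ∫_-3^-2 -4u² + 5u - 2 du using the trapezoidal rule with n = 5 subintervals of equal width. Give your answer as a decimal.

Δu = (-2 − (-3))/5 = 0.2.
f(-3) = -53, f(-2.8) = -47.36, f(-2.6) = -42.04, f(-2.4) = -37.04, f(-2.2) = -32.36, f(-2) = -28.
T_5 = (Δu/2)·[f(u_0) + 2f(u_1) + ... + 2f(u_{4}) + f(u_5)].
Sum = -39.86.

-39.86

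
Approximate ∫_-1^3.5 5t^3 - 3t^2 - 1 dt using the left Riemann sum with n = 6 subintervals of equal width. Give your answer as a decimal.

74.98828125

Δt = (3.5 − (-1))/6 = 0.75.
Left endpoints: -1, -0.25, 0.5, 1.25, 2, 2.75.
f(-1) = -9, f(-0.25) = -1.265625, f(0.5) = -1.125, f(1.25) = 4.078125, f(2) = 27, f(2.75) = 80.296875.
Sum = Δt · [f(-1) + f(-0.25) + f(0.5) + ...].
Sum = 74.98828125.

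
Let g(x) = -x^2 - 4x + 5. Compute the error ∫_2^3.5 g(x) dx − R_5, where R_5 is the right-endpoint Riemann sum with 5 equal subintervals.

Exact integral: ∫_2^3.5 g(x) dx = -20.625.
R_5 = -22.785.
Error = -20.625 − (-22.785) = 2.16.

2.16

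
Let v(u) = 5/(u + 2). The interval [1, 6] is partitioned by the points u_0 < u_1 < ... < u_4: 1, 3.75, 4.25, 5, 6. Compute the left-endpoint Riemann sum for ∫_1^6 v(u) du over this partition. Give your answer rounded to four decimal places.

Subinterval widths: 2.75, 0.5, 0.75, 1.
Left endpoints: 1, 3.75, 4.25, 5.
v(1) = 5/3, v(3.75) = 20/23, v(4.25) = 0.8, v(5) = 5/7.
Sum = Σ Δu_i · v(u_i).
Sum ≈ 6.3324.

6.3324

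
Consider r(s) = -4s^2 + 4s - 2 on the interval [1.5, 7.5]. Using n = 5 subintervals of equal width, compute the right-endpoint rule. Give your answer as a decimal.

Δs = (7.5 − 1.5)/5 = 1.2.
Right endpoints: 2.7, 3.9, 5.1, 6.3, 7.5.
r(2.7) = -20.36, r(3.9) = -47.24, r(5.1) = -85.64, r(6.3) = -135.56, r(7.5) = -197.
Sum = Δs · [r(2.7) + r(3.9) + r(5.1) + r(6.3) + r(7.5)].
Sum = -582.96.

-582.96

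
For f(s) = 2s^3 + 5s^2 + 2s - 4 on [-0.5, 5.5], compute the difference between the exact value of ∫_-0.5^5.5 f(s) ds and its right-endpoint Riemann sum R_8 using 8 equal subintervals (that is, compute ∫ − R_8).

Exact integral: ∫_-0.5^5.5 f(s) ds = 741.
R_8 = 937.875.
Error = 741 − 937.875 = -196.875.

-196.875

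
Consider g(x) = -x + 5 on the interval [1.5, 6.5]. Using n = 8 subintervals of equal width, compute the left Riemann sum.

6.5625

Δx = (6.5 − 1.5)/8 = 0.625.
Left endpoints: 1.5, 2.125, 2.75, 3.375, 4, 4.625, 5.25, 5.875.
g(1.5) = 3.5, g(2.125) = 2.875, g(2.75) = 2.25, g(3.375) = 1.625, g(4) = 1, g(4.625) = 0.375, g(5.25) = -0.25, g(5.875) = -0.875.
Sum = Δx · [g(1.5) + g(2.125) + g(2.75) + ...].
Sum = 6.5625.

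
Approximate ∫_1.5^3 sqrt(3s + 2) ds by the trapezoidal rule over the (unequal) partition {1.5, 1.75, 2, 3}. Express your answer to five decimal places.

Subinterval widths: 0.25, 0.25, 1.
f(1.5) ≈ 2.54951, f(1.75) ≈ 2.69258, f(2) ≈ 2.82843, f(3) ≈ 3.31662.
On each subinterval the trapezoid contributes (Δs_i/2)·[f(s_{i-1}) + f(s_i)].
Sum ≈ 4.41791.

4.41791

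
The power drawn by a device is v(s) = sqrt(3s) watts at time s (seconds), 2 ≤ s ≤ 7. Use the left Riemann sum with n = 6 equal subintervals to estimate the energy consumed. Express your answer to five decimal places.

Δs = (7 − 2)/6 = 5/6.
Left endpoints: 2, 17/6, 11/3, 4.5, 16/3, 37/6.
v(2) ≈ 2.44949, v(17/6) ≈ 2.91548, v(11/3) ≈ 3.31662, v(4.5) ≈ 3.67423, v(16/3) ≈ 4.00000, v(37/6) ≈ 4.30116.
Sum = Δs · [v(2) + v(17/6) + v(11/3) + ...].
Sum ≈ 17.21416.

17.21416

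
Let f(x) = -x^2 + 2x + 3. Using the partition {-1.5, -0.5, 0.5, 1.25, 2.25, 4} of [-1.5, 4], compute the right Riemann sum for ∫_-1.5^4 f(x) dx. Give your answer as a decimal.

2.140625

Subinterval widths: 1, 1, 0.75, 1, 1.75.
Right endpoints: -0.5, 0.5, 1.25, 2.25, 4.
f(-0.5) = 1.75, f(0.5) = 3.75, f(1.25) = 3.9375, f(2.25) = 2.4375, f(4) = -5.
Sum = Σ Δx_i · f(x_i).
Sum = 2.140625.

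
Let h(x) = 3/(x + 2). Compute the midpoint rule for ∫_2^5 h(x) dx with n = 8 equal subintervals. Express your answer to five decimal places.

1.67811

Δx = (5 − 2)/8 = 0.375.
Midpoints: 2.1875, 2.5625, 2.9375, 3.3125, 3.6875, 4.0625, 4.4375, 4.8125.
h(2.1875) = 48/67, h(2.5625) = 48/73, h(2.9375) = 48/79, h(3.3125) = 48/85, h(3.6875) = 48/91, h(4.0625) = 48/97, h(4.4375) = 48/103, h(4.8125) = 48/109.
Sum = Δx · [h(2.1875) + h(2.5625) + h(2.9375) + ...].
Sum ≈ 1.67811.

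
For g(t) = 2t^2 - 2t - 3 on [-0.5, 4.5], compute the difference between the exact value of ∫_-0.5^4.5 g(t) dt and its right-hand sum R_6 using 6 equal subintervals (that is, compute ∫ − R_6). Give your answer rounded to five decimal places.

-13.65741

Exact integral: ∫_-0.5^4.5 g(t) dt ≈ 25.8333333.
R_6 ≈ 39.4907407.
Error ≈ 25.8333333 − 39.4907407 ≈ -13.65741.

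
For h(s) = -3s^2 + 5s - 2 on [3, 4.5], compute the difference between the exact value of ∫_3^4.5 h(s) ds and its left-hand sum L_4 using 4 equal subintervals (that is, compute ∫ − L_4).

Exact integral: ∫_3^4.5 h(s) ds = -39.
L_4 = -34.18359375.
Error = -39 − (-34.18359375) = -4.81640625.

-4.81640625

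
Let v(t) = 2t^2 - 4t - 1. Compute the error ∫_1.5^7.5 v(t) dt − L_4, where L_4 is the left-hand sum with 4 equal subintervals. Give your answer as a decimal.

58.5

Exact integral: ∫_1.5^7.5 v(t) dt = 165.
L_4 = 106.5.
Error = 165 − 106.5 = 58.5.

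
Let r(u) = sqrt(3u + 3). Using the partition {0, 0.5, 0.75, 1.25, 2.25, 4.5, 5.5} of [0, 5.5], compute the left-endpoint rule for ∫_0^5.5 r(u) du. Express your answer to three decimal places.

Subinterval widths: 0.5, 0.25, 0.5, 1, 2.25, 1.
Left endpoints: 0, 0.5, 0.75, 1.25, 2.25, 4.5.
r(0) ≈ 1.732, r(0.5) ≈ 2.121, r(0.75) ≈ 2.291, r(1.25) ≈ 2.598, r(2.25) ≈ 3.122, r(4.5) ≈ 4.062.
Sum = Σ Δu_i · r(u_i).
Sum ≈ 16.228.

16.228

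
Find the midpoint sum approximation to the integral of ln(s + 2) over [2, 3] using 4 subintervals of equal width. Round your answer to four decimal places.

Δs = (3 − 2)/4 = 0.25.
Midpoints: 2.125, 2.375, 2.625, 2.875.
f(2.125) ≈ 1.4171, f(2.375) ≈ 1.4759, f(2.625) ≈ 1.5315, f(2.875) ≈ 1.5841.
Sum = Δs · [f(2.125) + f(2.375) + f(2.625) + f(2.875)].
Sum ≈ 1.5021.

1.5021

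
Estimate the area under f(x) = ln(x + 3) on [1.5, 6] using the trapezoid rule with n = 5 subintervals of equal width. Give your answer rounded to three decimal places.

Δx = (6 − 1.5)/5 = 0.9.
f(1.5) ≈ 1.504, f(2.4) ≈ 1.686, f(3.3) ≈ 1.841, f(4.2) ≈ 1.974, f(5.1) ≈ 2.092, f(6) ≈ 2.197.
T_5 = (Δx/2)·[f(x_0) + 2f(x_1) + ... + 2f(x_{4}) + f(x_5)].
Sum ≈ 8.499.

8.499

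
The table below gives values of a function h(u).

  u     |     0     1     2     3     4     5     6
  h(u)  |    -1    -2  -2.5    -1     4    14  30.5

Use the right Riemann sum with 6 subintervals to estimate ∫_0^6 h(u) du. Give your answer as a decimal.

Δu = 1.
Sum = 1·[(-2) + (-2.5) + (-1) + 4 + 14 + 30.5] = 43.

43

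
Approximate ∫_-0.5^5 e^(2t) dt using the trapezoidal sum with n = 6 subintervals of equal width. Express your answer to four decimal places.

Δt = (5 − (-0.5))/6 = 11/12.
f(-0.5) ≈ 0.3679, f(5/12) ≈ 2.3010, f(4/3) ≈ 14.3919, f(2.25) ≈ 90.0171, f(19/6) ≈ 563.0302, f(49/12) ≈ 3521.5858, f(5) ≈ 22026.4658.
T_6 = (Δt/2)·[f(t_0) + 2f(t_1) + ... + 2f(t_{5}) + f(t_6)].
Sum ≈ 13937.6810.

13937.6810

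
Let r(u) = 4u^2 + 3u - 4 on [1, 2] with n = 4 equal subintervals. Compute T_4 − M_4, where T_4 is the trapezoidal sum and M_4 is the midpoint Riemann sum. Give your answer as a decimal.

T_4 = 9.875.
M_4 = 9.8125.
T_4 − M_4 = 0.0625.

0.0625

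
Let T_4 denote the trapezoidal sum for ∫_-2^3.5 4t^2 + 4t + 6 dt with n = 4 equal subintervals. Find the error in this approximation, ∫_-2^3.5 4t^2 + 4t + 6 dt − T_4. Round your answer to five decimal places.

-6.93229

Exact integral: ∫_-2^3.5 f(t) dt ≈ 117.3333333.
T_4 = 124.265625.
Error ≈ 117.3333333 − 124.265625 ≈ -6.93229.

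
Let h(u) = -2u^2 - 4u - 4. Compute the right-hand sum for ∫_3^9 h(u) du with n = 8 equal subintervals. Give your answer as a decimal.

Δu = (9 − 3)/8 = 0.75.
Right endpoints: 3.75, 4.5, 5.25, 6, 6.75, 7.5, 8.25, 9.
h(3.75) = -47.125, h(4.5) = -62.5, h(5.25) = -80.125, h(6) = -100, h(6.75) = -122.125, h(7.5) = -146.5, h(8.25) = -173.125, h(9) = -202.
Sum = Δu · [h(3.75) + h(4.5) + h(5.25) + ...].
Sum = -700.125.

-700.125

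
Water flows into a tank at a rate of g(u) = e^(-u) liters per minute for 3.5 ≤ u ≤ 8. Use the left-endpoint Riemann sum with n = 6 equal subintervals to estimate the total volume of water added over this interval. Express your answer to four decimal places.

0.0424

Δu = (8 − 3.5)/6 = 0.75.
Left endpoints: 3.5, 4.25, 5, 5.75, 6.5, 7.25.
g(3.5) ≈ 0.0302, g(4.25) ≈ 0.0143, g(5) ≈ 0.0067, g(5.75) ≈ 0.0032, g(6.5) ≈ 0.0015, g(7.25) ≈ 0.0007.
Sum = Δu · [g(3.5) + g(4.25) + g(5) + ...].
Sum ≈ 0.0424.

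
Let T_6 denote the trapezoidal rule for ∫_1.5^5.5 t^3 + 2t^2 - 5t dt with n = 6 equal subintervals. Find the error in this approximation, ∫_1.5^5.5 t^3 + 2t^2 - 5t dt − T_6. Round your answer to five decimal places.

-3.70370

Exact integral: ∫_1.5^5.5 f(t) dt ≈ 266.1666667.
T_6 ≈ 269.8703704.
Error ≈ 266.1666667 − 269.8703704 ≈ -3.70370.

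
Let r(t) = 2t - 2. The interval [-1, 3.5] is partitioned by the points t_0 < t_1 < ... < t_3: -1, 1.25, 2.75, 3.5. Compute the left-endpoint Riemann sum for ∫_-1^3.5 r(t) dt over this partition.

Subinterval widths: 2.25, 1.5, 0.75.
Left endpoints: -1, 1.25, 2.75.
r(-1) = -4, r(1.25) = 0.5, r(2.75) = 3.5.
Sum = Σ Δt_i · r(t_i).
Sum = -5.625.

-5.625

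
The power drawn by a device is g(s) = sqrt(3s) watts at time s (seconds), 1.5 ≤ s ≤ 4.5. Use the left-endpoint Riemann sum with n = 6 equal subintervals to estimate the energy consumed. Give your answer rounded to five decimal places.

8.50695

Δs = (4.5 − 1.5)/6 = 0.5.
Left endpoints: 1.5, 2, 2.5, 3, 3.5, 4.
g(1.5) ≈ 2.12132, g(2) ≈ 2.44949, g(2.5) ≈ 2.73861, g(3) ≈ 3.00000, g(3.5) ≈ 3.24037, g(4) ≈ 3.46410.
Sum = Δs · [g(1.5) + g(2) + g(2.5) + ...].
Sum ≈ 8.50695.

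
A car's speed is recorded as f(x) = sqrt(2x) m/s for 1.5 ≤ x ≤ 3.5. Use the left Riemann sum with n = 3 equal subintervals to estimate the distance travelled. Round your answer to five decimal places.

4.12946

Δx = (3.5 − 1.5)/3 = 2/3.
Left endpoints: 1.5, 13/6, 17/6.
f(1.5) ≈ 1.73205, f(13/6) ≈ 2.08167, f(17/6) ≈ 2.38048.
Sum = Δx · [f(1.5) + f(13/6) + f(17/6)].
Sum ≈ 4.12946.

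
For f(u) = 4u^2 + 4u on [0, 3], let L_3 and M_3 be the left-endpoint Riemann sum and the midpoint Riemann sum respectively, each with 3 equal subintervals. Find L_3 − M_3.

L_3 = 32.
M_3 = 53.
L_3 − M_3 = -21.

-21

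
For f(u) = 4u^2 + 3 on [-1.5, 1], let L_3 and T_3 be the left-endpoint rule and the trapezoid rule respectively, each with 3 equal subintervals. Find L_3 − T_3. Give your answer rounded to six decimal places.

2.083333

L_3 ≈ 16.57407407.
T_3 ≈ 14.49074074.
L_3 − T_3 ≈ 2.083333.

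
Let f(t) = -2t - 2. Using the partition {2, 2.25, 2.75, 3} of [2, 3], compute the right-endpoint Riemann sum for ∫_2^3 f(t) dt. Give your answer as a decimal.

Subinterval widths: 0.25, 0.5, 0.25.
Right endpoints: 2.25, 2.75, 3.
f(2.25) = -6.5, f(2.75) = -7.5, f(3) = -8.
Sum = Σ Δt_i · f(t_i).
Sum = -7.375.

-7.375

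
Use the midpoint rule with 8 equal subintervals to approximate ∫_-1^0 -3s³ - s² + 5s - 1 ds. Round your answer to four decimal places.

Δs = (0 − (-1))/8 = 0.125.
Midpoints: -0.9375, -0.8125, -0.6875, -0.5625, -0.4375, -0.3125, -0.1875, -0.0625.
f(-0.9375) = -16771/4096, f(-0.8125) = -16849/4096, f(-0.6875) = -16119/4096, f(-0.5625) = -14725/4096, f(-0.4375) = -12811/4096, f(-0.3125) = -10521/4096, f(-0.1875) = -7999/4096, f(-0.0625) = -5389/4096.
Sum = Δs · [f(-0.9375) + f(-0.8125) + f(-0.6875) + ...].
Sum ≈ -3.0879.

-3.0879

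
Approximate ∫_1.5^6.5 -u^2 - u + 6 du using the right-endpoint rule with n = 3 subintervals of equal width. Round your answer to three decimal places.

-120.231

Δu = (6.5 − 1.5)/3 = 5/3.
Right endpoints: 19/6, 29/6, 6.5.
f(19/6) = -259/36, f(29/6) = -799/36, f(6.5) = -42.75.
Sum = Δu · [f(19/6) + f(29/6) + f(6.5)].
Sum ≈ -120.231.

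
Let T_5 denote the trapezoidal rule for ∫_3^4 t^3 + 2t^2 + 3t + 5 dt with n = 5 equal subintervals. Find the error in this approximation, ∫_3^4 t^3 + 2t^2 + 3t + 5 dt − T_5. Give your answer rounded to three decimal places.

Exact integral: ∫_3^4 f(t) dt ≈ 83.91667.
T_5 = 84.
Error ≈ 83.91667 − 84 ≈ -0.083.

-0.083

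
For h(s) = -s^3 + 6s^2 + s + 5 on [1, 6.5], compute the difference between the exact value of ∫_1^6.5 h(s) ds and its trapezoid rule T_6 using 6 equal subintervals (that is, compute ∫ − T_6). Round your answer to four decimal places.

Exact integral: ∫_1^6.5 h(s) ds = 149.359375.
T_6 ≈ 145.315538.
Error ≈ 149.359375 − 145.315538 ≈ 4.0438.

4.0438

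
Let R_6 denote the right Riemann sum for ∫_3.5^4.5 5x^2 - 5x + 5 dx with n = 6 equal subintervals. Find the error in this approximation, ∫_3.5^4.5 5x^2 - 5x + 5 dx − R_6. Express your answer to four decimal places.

Exact integral: ∫_3.5^4.5 f(x) dx ≈ 65.416667.
R_6 ≈ 68.356481.
Error ≈ 65.416667 − 68.356481 ≈ -2.9398.

-2.9398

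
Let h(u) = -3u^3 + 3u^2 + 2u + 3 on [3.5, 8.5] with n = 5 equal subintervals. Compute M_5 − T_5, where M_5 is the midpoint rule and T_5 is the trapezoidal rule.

M_5 = -3135.
T_5 = -3198.75.
M_5 − T_5 = 63.75.

63.75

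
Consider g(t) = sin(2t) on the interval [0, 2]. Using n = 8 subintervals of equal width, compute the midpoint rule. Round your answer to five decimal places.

Δt = (2 − 0)/8 = 0.25.
Midpoints: 0.125, 0.375, 0.625, 0.875, 1.125, 1.375, 1.625, 1.875.
g(0.125) ≈ 0.24740, g(0.375) ≈ 0.68164, g(0.625) ≈ 0.94898, g(0.875) ≈ 0.98399, g(1.125) ≈ 0.77807, g(1.375) ≈ 0.38166, g(1.625) ≈ -0.10820, g(1.875) ≈ -0.57156.
Sum = Δt · [g(0.125) + g(0.375) + g(0.625) + ...].
Sum ≈ 0.83550.

0.83550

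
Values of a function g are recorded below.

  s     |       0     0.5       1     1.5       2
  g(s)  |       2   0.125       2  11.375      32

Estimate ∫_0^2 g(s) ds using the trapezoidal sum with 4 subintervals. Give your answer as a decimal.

15.25

Δs = 0.5.
T_4 = (0.5/2)·[2 + 2·0.125 + 2·2 + 2·11.375 + 32] = 15.25.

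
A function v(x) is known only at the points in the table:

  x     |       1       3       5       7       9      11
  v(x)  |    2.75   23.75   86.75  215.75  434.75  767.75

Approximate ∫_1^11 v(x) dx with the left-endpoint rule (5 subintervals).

1527.5

Δx = 2.
Sum = 2·[2.75 + 23.75 + 86.75 + 215.75 + 434.75] = 1527.5.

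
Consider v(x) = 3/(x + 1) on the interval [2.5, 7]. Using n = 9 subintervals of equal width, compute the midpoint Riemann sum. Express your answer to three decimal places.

2.478

Δx = (7 − 2.5)/9 = 0.5.
Midpoints: 2.75, 3.25, 3.75, 4.25, 4.75, 5.25, 5.75, 6.25, 6.75.
v(2.75) = 0.8, v(3.25) = 12/17, v(3.75) = 12/19, v(4.25) = 4/7, v(4.75) = 12/23, v(5.25) = 0.48, v(5.75) = 4/9, v(6.25) = 12/29, v(6.75) = 12/31.
Sum = Δx · [v(2.75) + v(3.25) + v(3.75) + ...].
Sum ≈ 2.478.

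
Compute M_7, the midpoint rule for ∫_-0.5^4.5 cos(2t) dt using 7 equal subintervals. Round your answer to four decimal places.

0.6834

Δt = (4.5 − (-0.5))/7 = 5/7.
Midpoints: -1/7, 4/7, 9/7, 2, 19/7, 24/7, 29/7.
f(-1/7) ≈ 0.9595, f(4/7) ≈ 0.4150, f(9/7) ≈ -0.8418, f(2) ≈ -0.6536, f(19/7) ≈ 0.6565, f(24/7) ≈ 0.8398, f(29/7) ≈ -0.4184.
Sum = Δt · [f(-1/7) + f(4/7) + f(9/7) + ...].
Sum ≈ 0.6834.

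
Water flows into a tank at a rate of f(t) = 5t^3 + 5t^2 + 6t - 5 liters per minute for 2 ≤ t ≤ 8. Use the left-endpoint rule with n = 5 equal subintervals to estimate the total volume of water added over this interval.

4491.6

Δt = (8 − 2)/5 = 1.2.
Left endpoints: 2, 3.2, 4.4, 5.6, 6.8.
f(2) = 67, f(3.2) = 229.24, f(4.4) = 544.12, f(5.6) = 1063.48, f(6.8) = 1839.16.
Sum = Δt · [f(2) + f(3.2) + f(4.4) + f(5.6) + f(6.8)].
Sum = 4491.6.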